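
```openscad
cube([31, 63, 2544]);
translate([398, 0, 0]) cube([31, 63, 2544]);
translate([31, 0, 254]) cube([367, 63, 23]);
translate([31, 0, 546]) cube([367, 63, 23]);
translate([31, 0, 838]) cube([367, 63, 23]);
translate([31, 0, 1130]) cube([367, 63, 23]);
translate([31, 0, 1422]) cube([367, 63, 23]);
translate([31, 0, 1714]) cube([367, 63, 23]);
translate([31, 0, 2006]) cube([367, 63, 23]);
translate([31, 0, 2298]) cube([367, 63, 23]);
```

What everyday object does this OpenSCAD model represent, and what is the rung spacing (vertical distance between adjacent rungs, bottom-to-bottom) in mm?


A ladder. The rung spacing is 292 mm.

Two tall 31×63 posts with 8 short bars between them — a ladder. Adjacent rungs sit at z = 254 and z = 546, so the spacing is 546 − 254 = 292 mm.


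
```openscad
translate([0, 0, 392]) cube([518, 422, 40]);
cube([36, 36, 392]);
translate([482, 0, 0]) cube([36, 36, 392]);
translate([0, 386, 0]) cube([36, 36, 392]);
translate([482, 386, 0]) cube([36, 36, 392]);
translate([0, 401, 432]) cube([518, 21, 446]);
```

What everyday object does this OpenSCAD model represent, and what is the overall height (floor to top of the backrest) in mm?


A chair. The overall height is 878 mm.

A slab on four corner posts with a tall panel at the back — a chair. The seat slab sits at z = 392 with thickness 40, and the 446 mm backrest starts at the seat top, so the overall height is 392 + 40 + 446 = 878 mm.


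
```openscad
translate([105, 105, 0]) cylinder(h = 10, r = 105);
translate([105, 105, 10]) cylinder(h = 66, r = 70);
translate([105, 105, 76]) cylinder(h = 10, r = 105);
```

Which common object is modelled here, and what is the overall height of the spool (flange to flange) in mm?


A spool. The overall height is 86 mm.

Three coaxial cylinders, large–small–large — a spool. Two 10 mm flanges and a 66 mm core give 10 + 66 + 10 = 86 mm.


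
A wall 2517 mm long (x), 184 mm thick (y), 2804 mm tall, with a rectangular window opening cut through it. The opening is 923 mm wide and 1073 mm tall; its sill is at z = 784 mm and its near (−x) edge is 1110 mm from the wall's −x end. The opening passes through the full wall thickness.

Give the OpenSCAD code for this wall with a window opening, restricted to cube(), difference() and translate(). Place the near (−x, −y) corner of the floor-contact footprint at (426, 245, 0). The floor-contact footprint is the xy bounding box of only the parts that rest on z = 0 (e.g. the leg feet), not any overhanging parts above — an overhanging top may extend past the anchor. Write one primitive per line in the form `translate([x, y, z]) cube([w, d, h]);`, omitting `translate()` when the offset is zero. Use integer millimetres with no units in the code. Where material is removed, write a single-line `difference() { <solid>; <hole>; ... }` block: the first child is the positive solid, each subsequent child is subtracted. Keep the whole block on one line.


difference() { translate([426, 245, 0]) cube([2517, 184, 2804]); translate([1536, 245, 784]) cube([923, 184, 1073]); }


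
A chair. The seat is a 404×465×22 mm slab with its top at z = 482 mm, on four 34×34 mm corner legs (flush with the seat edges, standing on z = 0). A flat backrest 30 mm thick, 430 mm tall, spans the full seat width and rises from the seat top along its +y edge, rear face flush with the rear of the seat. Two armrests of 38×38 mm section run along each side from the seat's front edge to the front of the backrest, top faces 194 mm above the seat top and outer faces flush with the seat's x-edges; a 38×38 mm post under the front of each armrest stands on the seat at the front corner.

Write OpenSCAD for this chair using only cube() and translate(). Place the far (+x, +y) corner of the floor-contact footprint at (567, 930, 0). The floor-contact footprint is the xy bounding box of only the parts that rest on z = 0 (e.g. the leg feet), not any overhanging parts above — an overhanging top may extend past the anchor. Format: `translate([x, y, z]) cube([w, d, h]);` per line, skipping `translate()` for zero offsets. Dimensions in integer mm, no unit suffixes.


translate([163, 465, 460]) cube([404, 465, 22]);
translate([163, 465, 0]) cube([34, 34, 460]);
translate([533, 465, 0]) cube([34, 34, 460]);
translate([163, 896, 0]) cube([34, 34, 460]);
translate([533, 896, 0]) cube([34, 34, 460]);
translate([163, 900, 482]) cube([404, 30, 430]);
translate([163, 465, 638]) cube([38, 435, 38]);
translate([529, 465, 638]) cube([38, 435, 38]);
translate([163, 465, 482]) cube([38, 38, 156]);
translate([529, 465, 482]) cube([38, 38, 156]);


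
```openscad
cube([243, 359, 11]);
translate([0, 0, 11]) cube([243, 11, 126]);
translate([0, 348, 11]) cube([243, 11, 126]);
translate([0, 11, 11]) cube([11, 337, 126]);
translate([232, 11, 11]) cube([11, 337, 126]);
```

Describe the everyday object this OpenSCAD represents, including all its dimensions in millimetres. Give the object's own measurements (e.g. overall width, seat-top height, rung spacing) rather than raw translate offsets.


An open-topped rectangular box: outside dimensions 243×359×137 mm, with a uniform wall and base thickness of 11 mm. The base is a full 243×359 slab on the floor; four walls sit on top of the base. The front and back walls (the −y and +y sides) span the full width; the two side walls fit between them.


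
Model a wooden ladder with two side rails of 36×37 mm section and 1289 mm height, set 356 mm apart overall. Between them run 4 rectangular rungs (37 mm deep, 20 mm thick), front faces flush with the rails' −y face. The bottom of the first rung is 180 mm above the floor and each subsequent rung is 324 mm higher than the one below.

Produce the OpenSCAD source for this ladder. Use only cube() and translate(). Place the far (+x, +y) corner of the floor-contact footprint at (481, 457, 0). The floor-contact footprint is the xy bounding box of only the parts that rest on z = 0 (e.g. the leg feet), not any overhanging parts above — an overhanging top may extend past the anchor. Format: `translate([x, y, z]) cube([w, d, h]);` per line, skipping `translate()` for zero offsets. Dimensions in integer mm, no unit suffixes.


// rung span = 356 - 2*36 = 284
// rung[k] z = 180 + k*324
translate([125, 420, 0]) cube([36, 37, 1289]);
translate([445, 420, 0]) cube([36, 37, 1289]);
translate([161, 420, 180]) cube([284, 37, 20]);
translate([161, 420, 504]) cube([284, 37, 20]);
translate([161, 420, 828]) cube([284, 37, 20]);
translate([161, 420, 1152]) cube([284, 37, 20]);


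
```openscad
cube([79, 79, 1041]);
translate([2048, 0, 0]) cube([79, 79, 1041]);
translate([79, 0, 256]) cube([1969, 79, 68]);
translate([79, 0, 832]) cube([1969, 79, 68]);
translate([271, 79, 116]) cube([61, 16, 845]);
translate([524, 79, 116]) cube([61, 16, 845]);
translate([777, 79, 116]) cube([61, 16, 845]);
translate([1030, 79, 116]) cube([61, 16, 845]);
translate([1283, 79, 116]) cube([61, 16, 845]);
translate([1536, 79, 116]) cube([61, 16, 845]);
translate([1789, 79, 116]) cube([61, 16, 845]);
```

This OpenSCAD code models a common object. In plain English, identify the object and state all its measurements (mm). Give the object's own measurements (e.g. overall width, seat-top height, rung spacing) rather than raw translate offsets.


A fence section. Two 79×79 mm posts, 1041 mm tall, stand on the floor with a clear span of 1969 mm between their inner faces. Two horizontal rails of 79×68 mm section span the gap between the posts with their undersides at z = 256 mm and z = 832 mm, flush with the posts' −y face. 7 pickets, each 61 mm wide, 16 mm thick and 845 mm tall, are fixed to the +y face of the rails with their bottoms at z = 116 mm, spaced across the span with a 192 mm gap after the −x post and between neighbouring pickets, with 198 mm left before the +x post.


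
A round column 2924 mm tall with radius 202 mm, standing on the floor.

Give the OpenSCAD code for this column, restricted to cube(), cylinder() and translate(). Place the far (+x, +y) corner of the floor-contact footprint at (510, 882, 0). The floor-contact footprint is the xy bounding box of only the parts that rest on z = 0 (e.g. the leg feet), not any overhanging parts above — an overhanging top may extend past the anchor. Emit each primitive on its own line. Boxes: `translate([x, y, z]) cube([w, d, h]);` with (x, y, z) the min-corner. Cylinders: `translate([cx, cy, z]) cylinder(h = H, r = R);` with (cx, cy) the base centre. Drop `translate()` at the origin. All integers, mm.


translate([308, 680, 0]) cylinder(h = 2924, r = 202);


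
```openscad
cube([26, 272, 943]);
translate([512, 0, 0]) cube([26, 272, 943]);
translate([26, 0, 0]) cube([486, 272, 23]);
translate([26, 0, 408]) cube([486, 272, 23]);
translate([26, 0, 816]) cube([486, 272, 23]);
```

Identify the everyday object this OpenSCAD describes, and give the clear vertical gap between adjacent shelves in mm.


A bookshelf. The clear shelf gap is 385 mm.

Two tall side panels with 3 horizontal boards between them — a bookshelf. The first two shelf undersides are at z = 0 and z = 408; with shelf thickness 23, the clear gap is 408 − 0 − 23 = 385 mm.


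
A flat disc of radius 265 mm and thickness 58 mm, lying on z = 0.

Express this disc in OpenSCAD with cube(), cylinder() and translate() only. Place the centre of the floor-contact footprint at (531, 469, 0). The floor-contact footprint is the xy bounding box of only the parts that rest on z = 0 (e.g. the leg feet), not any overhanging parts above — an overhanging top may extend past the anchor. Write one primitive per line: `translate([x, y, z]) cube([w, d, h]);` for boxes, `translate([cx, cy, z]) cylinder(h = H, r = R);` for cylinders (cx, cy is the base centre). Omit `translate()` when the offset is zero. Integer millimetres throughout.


translate([531, 469, 0]) cylinder(h = 58, r = 265);


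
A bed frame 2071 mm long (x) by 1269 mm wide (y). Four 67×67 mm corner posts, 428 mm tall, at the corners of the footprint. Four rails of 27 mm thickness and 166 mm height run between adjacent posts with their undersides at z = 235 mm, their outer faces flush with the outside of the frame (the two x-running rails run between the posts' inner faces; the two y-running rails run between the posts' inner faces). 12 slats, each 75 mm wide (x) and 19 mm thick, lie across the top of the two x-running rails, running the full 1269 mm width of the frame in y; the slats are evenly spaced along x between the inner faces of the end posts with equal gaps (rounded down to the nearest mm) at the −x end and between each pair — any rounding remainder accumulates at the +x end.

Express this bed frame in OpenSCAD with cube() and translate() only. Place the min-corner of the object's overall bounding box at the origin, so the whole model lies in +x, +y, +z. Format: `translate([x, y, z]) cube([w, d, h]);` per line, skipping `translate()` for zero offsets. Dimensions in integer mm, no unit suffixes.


cube([67, 67, 428]);
translate([0, 1202, 0]) cube([67, 67, 428]);
translate([2004, 0, 0]) cube([67, 67, 428]);
translate([2004, 1202, 0]) cube([67, 67, 428]);
translate([67, 0, 235]) cube([1937, 27, 166]);
translate([67, 1242, 235]) cube([1937, 27, 166]);
translate([0, 67, 235]) cube([27, 1135, 166]);
translate([2044, 67, 235]) cube([27, 1135, 166]);
translate([146, 0, 401]) cube([75, 1269, 19]);
translate([300, 0, 401]) cube([75, 1269, 19]);
translate([454, 0, 401]) cube([75, 1269, 19]);
translate([608, 0, 401]) cube([75, 1269, 19]);
translate([762, 0, 401]) cube([75, 1269, 19]);
translate([916, 0, 401]) cube([75, 1269, 19]);
translate([1070, 0, 401]) cube([75, 1269, 19]);
translate([1224, 0, 401]) cube([75, 1269, 19]);
translate([1378, 0, 401]) cube([75, 1269, 19]);
translate([1532, 0, 401]) cube([75, 1269, 19]);
translate([1686, 0, 401]) cube([75, 1269, 19]);
translate([1840, 0, 401]) cube([75, 1269, 19]);


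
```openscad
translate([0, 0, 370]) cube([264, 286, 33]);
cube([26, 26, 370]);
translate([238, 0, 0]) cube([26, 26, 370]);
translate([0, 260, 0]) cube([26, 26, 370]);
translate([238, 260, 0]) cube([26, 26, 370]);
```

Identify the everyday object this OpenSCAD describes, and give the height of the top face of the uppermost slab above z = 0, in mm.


A stool. The seat height is 403 mm.

A 264×286×33 slab at z = 370 on four corner posts — a stool. The seat top is 370 + 33 = 403 mm.


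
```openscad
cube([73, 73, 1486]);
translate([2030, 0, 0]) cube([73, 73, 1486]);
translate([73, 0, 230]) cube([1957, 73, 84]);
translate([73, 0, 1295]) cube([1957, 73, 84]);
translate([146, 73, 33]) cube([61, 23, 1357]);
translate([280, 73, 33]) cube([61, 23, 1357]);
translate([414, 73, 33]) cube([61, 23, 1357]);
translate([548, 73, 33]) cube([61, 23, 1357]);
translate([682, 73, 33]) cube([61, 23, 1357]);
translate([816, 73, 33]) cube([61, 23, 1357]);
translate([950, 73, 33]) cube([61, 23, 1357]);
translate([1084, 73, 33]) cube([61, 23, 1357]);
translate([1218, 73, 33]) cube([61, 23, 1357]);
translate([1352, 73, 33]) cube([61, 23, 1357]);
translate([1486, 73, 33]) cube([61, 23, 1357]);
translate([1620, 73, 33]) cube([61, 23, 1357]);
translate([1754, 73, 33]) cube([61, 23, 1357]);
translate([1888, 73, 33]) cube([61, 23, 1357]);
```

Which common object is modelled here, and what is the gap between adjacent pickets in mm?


A fence section. The picket gap is 73 mm.

Two posts, two rails, 14 pickets — a fence section. Span 1957 mm holds 14 pickets of 61 mm with 15 equal gaps: ⌊(1957 − 14·61) / 15⌋ = 73 mm.


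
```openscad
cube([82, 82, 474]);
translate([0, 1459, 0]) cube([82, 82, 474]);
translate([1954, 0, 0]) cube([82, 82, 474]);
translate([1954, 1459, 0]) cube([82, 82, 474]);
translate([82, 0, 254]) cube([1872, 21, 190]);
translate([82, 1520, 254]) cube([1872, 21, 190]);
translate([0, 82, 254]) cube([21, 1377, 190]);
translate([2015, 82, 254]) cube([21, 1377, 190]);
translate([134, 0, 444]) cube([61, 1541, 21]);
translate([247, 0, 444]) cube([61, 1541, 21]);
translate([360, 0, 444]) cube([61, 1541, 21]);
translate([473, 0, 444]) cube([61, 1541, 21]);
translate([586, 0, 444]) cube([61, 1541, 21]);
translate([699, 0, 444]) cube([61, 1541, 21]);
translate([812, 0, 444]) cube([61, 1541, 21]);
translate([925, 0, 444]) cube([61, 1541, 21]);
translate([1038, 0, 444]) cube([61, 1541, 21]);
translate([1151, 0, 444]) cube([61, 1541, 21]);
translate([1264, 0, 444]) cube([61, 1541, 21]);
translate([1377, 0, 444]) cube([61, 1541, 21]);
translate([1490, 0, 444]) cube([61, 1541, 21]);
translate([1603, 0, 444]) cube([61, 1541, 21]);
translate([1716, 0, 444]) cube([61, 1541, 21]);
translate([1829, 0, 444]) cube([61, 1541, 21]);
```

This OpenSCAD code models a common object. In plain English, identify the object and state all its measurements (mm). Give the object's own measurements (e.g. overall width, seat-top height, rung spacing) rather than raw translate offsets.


A bed frame 2036 mm long (x) by 1541 mm wide (y). Four 82×82 mm corner posts, 474 mm tall, at the corners of the footprint. Four rails of 21 mm thickness and 190 mm height run between adjacent posts with their undersides at z = 254 mm, their outer faces flush with the outside of the frame (the two x-running rails run between the posts' inner faces; the two y-running rails run between the posts' inner faces). 16 slats, each 61 mm wide (x) and 21 mm thick, lie across the top of the two x-running rails, running the full 1541 mm width of the frame in y; along x they sit between the end posts with a 52 mm gap after the −x posts and between neighbouring slats, leaving 64 mm before the +x posts.


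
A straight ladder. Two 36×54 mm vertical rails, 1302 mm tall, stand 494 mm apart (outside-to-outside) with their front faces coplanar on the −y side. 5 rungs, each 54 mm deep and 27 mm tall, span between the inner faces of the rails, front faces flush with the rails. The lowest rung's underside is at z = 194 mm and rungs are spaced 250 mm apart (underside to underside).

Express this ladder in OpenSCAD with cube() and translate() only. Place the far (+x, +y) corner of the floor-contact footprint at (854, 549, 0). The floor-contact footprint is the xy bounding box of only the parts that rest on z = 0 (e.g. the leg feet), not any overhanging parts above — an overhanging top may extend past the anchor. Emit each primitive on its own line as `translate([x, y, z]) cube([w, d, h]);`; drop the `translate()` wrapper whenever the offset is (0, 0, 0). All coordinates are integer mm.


translate([360, 495, 0]) cube([36, 54, 1302]);
translate([818, 495, 0]) cube([36, 54, 1302]);
translate([396, 495, 194]) cube([422, 54, 27]);
translate([396, 495, 444]) cube([422, 54, 27]);
translate([396, 495, 694]) cube([422, 54, 27]);
translate([396, 495, 944]) cube([422, 54, 27]);
translate([396, 495, 1194]) cube([422, 54, 27]);


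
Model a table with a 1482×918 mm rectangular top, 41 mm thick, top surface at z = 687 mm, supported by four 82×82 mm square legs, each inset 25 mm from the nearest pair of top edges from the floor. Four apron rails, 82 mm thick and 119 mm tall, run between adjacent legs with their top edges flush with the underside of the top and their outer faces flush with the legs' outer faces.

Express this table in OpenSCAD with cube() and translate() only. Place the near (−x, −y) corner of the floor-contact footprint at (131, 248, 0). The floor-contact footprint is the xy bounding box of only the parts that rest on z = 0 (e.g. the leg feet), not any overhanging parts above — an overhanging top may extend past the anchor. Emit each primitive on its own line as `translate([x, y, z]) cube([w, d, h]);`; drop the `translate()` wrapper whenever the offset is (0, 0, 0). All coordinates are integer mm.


translate([106, 223, 646]) cube([1482, 918, 41]);
translate([131, 248, 0]) cube([82, 82, 646]);
translate([1481, 248, 0]) cube([82, 82, 646]);
translate([131, 1034, 0]) cube([82, 82, 646]);
translate([1481, 1034, 0]) cube([82, 82, 646]);
translate([213, 248, 527]) cube([1268, 82, 119]);
translate([213, 1034, 527]) cube([1268, 82, 119]);
translate([131, 330, 527]) cube([82, 704, 119]);
translate([1481, 330, 527]) cube([82, 704, 119]);


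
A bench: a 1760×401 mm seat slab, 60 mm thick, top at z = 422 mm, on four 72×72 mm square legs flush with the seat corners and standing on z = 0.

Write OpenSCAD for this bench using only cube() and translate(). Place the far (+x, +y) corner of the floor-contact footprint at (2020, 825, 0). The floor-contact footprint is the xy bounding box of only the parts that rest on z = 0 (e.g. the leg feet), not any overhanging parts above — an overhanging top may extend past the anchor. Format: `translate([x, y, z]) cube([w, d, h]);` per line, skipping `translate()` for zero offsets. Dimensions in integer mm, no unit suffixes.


translate([260, 424, 362]) cube([1760, 401, 60]);
translate([260, 424, 0]) cube([72, 72, 362]);
translate([260, 753, 0]) cube([72, 72, 362]);
translate([1948, 424, 0]) cube([72, 72, 362]);
translate([1948, 753, 0]) cube([72, 72, 362]);


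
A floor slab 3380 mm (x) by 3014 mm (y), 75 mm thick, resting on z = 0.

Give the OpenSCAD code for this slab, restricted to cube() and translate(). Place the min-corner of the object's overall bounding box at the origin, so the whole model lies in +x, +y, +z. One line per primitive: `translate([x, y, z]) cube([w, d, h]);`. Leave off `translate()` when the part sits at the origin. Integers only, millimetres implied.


cube([3380, 3014, 75]);


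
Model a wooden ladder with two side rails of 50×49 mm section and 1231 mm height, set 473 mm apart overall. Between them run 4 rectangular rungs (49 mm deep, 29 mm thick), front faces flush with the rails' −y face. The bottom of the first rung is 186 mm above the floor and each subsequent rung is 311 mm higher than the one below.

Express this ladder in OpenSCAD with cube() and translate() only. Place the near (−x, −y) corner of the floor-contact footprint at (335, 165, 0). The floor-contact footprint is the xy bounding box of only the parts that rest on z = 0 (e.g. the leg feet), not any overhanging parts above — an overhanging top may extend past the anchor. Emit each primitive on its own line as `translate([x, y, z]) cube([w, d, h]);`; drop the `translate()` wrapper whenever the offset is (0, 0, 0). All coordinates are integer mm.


translate([335, 165, 0]) cube([50, 49, 1231]);
translate([758, 165, 0]) cube([50, 49, 1231]);
translate([385, 165, 186]) cube([373, 49, 29]);
translate([385, 165, 497]) cube([373, 49, 29]);
translate([385, 165, 808]) cube([373, 49, 29]);
translate([385, 165, 1119]) cube([373, 49, 29]);


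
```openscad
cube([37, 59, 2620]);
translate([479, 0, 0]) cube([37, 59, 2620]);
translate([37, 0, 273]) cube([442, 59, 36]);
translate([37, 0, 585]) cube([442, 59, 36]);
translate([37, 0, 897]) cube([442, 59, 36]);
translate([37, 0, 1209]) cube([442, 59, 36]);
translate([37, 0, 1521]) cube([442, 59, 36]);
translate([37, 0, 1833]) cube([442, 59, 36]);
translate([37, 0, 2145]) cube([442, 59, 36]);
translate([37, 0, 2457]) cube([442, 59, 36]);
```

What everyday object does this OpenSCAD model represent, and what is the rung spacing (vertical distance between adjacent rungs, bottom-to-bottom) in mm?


A ladder. The rung spacing is 312 mm.

Two tall 37×59 posts with 8 short bars between them — a ladder. Adjacent rungs sit at z = 273 and z = 585, so the spacing is 585 − 273 = 312 mm.


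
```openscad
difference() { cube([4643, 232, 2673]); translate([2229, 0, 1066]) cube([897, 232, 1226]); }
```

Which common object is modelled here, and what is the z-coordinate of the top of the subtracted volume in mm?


A wall with a window opening. The window head height is 2292 mm.

A wall with a rectangular opening subtracted — a window. Sill at z = 1066, opening 1226 mm tall, so the head is at 1066 + 1226 = 2292 mm.


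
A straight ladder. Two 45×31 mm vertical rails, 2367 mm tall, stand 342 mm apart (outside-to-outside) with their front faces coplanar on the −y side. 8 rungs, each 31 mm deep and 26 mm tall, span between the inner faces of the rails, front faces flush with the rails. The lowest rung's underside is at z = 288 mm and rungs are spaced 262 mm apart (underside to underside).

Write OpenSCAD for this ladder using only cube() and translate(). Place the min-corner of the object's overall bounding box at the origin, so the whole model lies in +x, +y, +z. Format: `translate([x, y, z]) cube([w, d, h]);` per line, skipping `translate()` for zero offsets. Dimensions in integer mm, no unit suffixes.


// rung span = 342 - 2*45 = 252
// rung[k] z = 288 + k*262
cube([45, 31, 2367]);
translate([297, 0, 0]) cube([45, 31, 2367]);
translate([45, 0, 288]) cube([252, 31, 26]);
translate([45, 0, 550]) cube([252, 31, 26]);
translate([45, 0, 812]) cube([252, 31, 26]);
translate([45, 0, 1074]) cube([252, 31, 26]);
translate([45, 0, 1336]) cube([252, 31, 26]);
translate([45, 0, 1598]) cube([252, 31, 26]);
translate([45, 0, 1860]) cube([252, 31, 26]);
translate([45, 0, 2122]) cube([252, 31, 26]);


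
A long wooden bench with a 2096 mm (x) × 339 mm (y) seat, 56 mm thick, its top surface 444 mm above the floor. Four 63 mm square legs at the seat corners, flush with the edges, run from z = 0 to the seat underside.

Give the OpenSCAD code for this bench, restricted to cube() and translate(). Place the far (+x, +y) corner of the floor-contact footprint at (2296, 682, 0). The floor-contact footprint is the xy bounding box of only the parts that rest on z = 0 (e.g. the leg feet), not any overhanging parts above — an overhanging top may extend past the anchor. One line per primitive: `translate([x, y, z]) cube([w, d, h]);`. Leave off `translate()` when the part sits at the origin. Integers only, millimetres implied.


translate([200, 343, 388]) cube([2096, 339, 56]);
translate([200, 343, 0]) cube([63, 63, 388]);
translate([200, 619, 0]) cube([63, 63, 388]);
translate([2233, 343, 0]) cube([63, 63, 388]);
translate([2233, 619, 0]) cube([63, 63, 388]);


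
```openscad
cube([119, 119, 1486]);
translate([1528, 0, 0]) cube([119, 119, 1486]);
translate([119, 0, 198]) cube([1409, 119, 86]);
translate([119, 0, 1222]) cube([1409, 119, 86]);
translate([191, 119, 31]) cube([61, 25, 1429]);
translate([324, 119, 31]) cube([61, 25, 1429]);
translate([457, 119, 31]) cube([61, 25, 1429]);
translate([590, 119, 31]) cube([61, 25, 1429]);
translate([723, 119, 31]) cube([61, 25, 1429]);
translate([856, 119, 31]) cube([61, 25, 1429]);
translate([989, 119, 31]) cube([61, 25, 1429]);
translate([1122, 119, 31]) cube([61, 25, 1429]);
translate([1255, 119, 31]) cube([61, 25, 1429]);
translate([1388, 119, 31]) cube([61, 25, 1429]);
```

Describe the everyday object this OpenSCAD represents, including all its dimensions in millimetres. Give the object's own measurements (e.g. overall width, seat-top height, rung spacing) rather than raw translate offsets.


A fence section. Two 119×119 mm posts, 1486 mm tall, stand on the floor with a clear span of 1409 mm between their inner faces. Two horizontal rails of 119×86 mm section span the gap between the posts with their undersides at z = 198 mm and z = 1222 mm, flush with the posts' −y face. 10 pickets, each 61 mm wide, 25 mm thick and 1429 mm tall, are fixed to the +y face of the rails with their bottoms at z = 31 mm, spaced across the span with a 72 mm gap after the −x post and between neighbouring pickets, with 79 mm left before the +x post.


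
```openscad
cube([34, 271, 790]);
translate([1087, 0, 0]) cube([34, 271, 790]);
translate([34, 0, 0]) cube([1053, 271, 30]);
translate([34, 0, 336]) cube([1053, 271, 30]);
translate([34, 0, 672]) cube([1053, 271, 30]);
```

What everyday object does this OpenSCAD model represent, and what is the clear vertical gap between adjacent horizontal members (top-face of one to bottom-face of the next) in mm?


A bookshelf. The clear shelf gap is 306 mm.

Two tall side panels with 3 horizontal boards between them — a bookshelf. The first two shelf undersides are at z = 0 and z = 336; with shelf thickness 30, the clear gap is 336 − 0 − 30 = 306 mm.


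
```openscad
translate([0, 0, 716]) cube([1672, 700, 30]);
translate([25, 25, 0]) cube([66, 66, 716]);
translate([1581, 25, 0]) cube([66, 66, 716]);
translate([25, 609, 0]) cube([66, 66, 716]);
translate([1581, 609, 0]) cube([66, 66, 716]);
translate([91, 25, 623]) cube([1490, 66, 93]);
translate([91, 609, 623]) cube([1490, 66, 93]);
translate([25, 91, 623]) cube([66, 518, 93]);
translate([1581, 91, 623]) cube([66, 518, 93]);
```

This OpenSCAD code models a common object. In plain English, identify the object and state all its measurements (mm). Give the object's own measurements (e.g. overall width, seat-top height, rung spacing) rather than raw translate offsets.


A rectangular dining table. The top is 1672×700×30 mm with its upper surface at z = 746 mm. It stands on four 66×66 mm square legs, each inset 25 mm from the nearest pair of top edges, running from the floor to the underside of the top. Four apron rails, 66 mm thick and 93 mm tall, run between adjacent legs with their top edges flush with the underside of the top and their outer faces flush with the legs' outer faces.


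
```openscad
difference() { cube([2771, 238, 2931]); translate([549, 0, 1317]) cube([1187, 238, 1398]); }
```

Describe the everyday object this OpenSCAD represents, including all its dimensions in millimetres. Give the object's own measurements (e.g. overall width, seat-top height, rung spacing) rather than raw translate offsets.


A wall 2771 mm long (x), 238 mm thick (y), 2931 mm tall, with a rectangular window opening cut through it. The opening is 1187 mm wide and 1398 mm tall; its sill is at z = 1317 mm and its near (−x) edge is 549 mm from the wall's −x end. The opening passes through the full wall thickness.


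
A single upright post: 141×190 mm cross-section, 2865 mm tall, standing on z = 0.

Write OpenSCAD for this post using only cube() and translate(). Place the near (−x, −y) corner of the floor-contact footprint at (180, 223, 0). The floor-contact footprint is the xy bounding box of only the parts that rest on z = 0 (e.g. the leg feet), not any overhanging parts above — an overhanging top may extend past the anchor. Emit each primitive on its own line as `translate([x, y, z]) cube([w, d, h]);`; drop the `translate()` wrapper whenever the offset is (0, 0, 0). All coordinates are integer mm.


translate([180, 223, 0]) cube([141, 190, 2865]);


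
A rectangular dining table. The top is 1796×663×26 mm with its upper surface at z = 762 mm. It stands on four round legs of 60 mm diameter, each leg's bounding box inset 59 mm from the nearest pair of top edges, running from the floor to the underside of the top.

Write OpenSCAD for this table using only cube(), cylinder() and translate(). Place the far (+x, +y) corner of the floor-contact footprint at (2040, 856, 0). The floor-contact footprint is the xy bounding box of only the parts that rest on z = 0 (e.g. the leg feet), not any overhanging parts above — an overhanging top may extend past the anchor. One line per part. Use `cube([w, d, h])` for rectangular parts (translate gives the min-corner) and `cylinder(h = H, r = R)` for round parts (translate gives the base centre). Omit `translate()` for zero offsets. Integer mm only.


translate([303, 252, 736]) cube([1796, 663, 26]);
translate([392, 341, 0]) cylinder(h = 736, r = 30);
translate([2010, 341, 0]) cylinder(h = 736, r = 30);
translate([392, 826, 0]) cylinder(h = 736, r = 30);
translate([2010, 826, 0]) cylinder(h = 736, r = 30);


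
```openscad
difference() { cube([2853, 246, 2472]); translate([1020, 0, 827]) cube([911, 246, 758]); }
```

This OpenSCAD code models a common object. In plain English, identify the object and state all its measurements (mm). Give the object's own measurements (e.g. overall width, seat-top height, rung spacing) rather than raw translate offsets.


A wall 2853 mm long (x), 246 mm thick (y), 2472 mm tall, with a rectangular window opening cut through it. The opening is 911 mm wide and 758 mm tall; its sill is at z = 827 mm and its near (−x) edge is 1020 mm from the wall's −x end. The opening passes through the full wall thickness.


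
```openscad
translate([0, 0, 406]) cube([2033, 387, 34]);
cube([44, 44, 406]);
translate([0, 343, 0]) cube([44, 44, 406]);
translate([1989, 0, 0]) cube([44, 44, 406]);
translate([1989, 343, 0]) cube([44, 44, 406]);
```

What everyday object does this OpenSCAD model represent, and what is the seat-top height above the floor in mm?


A bench. The seat-top height is 440 mm.

A long slab on four corner posts — a bench. The slab sits at z = 406 with thickness 34, so the top is 406 + 34 = 440 mm.


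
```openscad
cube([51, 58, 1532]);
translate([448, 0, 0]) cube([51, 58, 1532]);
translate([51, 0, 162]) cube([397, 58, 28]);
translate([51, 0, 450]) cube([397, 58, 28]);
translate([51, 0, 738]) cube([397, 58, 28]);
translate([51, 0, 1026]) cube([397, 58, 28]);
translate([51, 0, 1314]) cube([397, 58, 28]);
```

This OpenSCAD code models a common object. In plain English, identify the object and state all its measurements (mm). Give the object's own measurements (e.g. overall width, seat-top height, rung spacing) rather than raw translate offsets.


A straight ladder. Two 51×58 mm vertical rails, 1532 mm tall, stand 499 mm apart (outside-to-outside) with their front faces coplanar on the −y side. 5 rungs, each 58 mm deep and 28 mm tall, span between the inner faces of the rails, front faces flush with the rails. The lowest rung's underside is at z = 162 mm and rungs are spaced 288 mm apart (underside to underside).


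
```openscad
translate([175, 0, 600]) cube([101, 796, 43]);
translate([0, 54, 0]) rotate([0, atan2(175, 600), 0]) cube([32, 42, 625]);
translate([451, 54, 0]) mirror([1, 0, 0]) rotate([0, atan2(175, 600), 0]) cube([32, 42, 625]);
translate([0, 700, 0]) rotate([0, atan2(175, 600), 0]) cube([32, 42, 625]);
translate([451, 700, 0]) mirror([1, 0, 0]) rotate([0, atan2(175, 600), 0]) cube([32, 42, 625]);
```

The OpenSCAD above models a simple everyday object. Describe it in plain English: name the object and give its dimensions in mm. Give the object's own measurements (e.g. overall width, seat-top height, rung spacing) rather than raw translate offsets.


A sawhorse. A 101×796×43 mm beam (x, y, z) sits on two A-frame leg pairs. Each pair is two raked legs of 32×42 mm section (42 mm along y) splaying symmetrically in x. Each leg rises 600 mm vertically over 175 mm of horizontal reach and is 625 mm long along its own axis. Every leg's outer bottom edge rests on the floor and its outer top edge meets a bottom edge of the beam — the left legs (tilting toward +x) meet the beam's −x bottom edge, the right legs (their mirror images, tilting toward −x) meet its +x bottom edge — so the leg tops tuck under the beam, the beam's underside is 600 mm above the floor, and the feet are 451 mm apart outside-to-outside with the beam centred between them. The two leg pairs are set in 54 mm from either end of the beam.


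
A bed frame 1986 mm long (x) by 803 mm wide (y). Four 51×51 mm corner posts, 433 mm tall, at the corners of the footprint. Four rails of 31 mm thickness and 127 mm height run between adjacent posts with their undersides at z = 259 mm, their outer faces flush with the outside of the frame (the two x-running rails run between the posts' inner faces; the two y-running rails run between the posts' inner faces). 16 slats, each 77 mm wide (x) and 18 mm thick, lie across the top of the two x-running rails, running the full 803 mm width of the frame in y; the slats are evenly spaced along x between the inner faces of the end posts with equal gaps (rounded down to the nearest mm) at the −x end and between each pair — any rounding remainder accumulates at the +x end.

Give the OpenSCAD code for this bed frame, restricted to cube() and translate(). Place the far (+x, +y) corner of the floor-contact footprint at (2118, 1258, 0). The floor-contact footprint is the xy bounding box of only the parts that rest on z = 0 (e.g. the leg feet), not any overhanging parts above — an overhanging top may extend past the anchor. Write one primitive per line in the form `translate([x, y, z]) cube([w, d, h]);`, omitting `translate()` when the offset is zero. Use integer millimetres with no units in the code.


translate([132, 455, 0]) cube([51, 51, 433]);
translate([132, 1207, 0]) cube([51, 51, 433]);
translate([2067, 455, 0]) cube([51, 51, 433]);
translate([2067, 1207, 0]) cube([51, 51, 433]);
translate([183, 455, 259]) cube([1884, 31, 127]);
translate([183, 1227, 259]) cube([1884, 31, 127]);
translate([132, 506, 259]) cube([31, 701, 127]);
translate([2087, 506, 259]) cube([31, 701, 127]);
translate([221, 455, 386]) cube([77, 803, 18]);
translate([336, 455, 386]) cube([77, 803, 18]);
translate([451, 455, 386]) cube([77, 803, 18]);
translate([566, 455, 386]) cube([77, 803, 18]);
translate([681, 455, 386]) cube([77, 803, 18]);
translate([796, 455, 386]) cube([77, 803, 18]);
translate([911, 455, 386]) cube([77, 803, 18]);
translate([1026, 455, 386]) cube([77, 803, 18]);
translate([1141, 455, 386]) cube([77, 803, 18]);
translate([1256, 455, 386]) cube([77, 803, 18]);
translate([1371, 455, 386]) cube([77, 803, 18]);
translate([1486, 455, 386]) cube([77, 803, 18]);
translate([1601, 455, 386]) cube([77, 803, 18]);
translate([1716, 455, 386]) cube([77, 803, 18]);
translate([1831, 455, 386]) cube([77, 803, 18]);
translate([1946, 455, 386]) cube([77, 803, 18]);


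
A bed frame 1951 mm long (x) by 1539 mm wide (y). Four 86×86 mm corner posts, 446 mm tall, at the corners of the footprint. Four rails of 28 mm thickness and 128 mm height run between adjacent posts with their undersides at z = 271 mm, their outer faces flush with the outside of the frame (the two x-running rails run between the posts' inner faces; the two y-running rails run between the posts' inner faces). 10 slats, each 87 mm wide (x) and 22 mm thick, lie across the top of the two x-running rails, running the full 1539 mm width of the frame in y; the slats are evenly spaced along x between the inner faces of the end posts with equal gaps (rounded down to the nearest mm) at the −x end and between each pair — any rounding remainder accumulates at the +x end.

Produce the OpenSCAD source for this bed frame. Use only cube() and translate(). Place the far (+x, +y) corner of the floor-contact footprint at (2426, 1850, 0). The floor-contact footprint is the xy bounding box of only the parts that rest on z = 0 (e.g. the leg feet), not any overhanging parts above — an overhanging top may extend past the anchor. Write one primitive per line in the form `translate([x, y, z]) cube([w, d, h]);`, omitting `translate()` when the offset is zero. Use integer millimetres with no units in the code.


translate([475, 311, 0]) cube([86, 86, 446]);
translate([475, 1764, 0]) cube([86, 86, 446]);
translate([2340, 311, 0]) cube([86, 86, 446]);
translate([2340, 1764, 0]) cube([86, 86, 446]);
translate([561, 311, 271]) cube([1779, 28, 128]);
translate([561, 1822, 271]) cube([1779, 28, 128]);
translate([475, 397, 271]) cube([28, 1367, 128]);
translate([2398, 397, 271]) cube([28, 1367, 128]);
translate([643, 311, 399]) cube([87, 1539, 22]);
translate([812, 311, 399]) cube([87, 1539, 22]);
translate([981, 311, 399]) cube([87, 1539, 22]);
translate([1150, 311, 399]) cube([87, 1539, 22]);
translate([1319, 311, 399]) cube([87, 1539, 22]);
translate([1488, 311, 399]) cube([87, 1539, 22]);
translate([1657, 311, 399]) cube([87, 1539, 22]);
translate([1826, 311, 399]) cube([87, 1539, 22]);
translate([1995, 311, 399]) cube([87, 1539, 22]);
translate([2164, 311, 399]) cube([87, 1539, 22]);


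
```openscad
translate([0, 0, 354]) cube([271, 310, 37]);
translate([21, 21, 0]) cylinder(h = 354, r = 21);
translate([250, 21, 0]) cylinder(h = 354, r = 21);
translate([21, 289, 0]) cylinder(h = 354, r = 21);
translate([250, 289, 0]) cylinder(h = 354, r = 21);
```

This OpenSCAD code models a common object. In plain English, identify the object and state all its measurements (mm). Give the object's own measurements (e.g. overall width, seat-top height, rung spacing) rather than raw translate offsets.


A simple wooden stool: a rectangular seat 271 mm (x) by 310 mm (y), 37 mm thick, top face at z = 391 mm, on four round legs, each 42 mm in diameter. The legs rest on z = 0, each leg's axis is inset half a diameter from the nearest pair of seat edges (so the leg's bounding box is flush with the corner).


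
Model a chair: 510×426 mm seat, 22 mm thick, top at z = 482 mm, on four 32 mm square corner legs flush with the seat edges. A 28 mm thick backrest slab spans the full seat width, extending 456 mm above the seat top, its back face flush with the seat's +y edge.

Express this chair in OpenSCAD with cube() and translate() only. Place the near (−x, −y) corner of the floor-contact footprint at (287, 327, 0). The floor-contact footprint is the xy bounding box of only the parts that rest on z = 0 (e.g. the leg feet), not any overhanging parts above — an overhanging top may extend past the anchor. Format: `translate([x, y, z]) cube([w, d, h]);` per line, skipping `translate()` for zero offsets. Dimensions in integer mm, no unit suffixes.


translate([287, 327, 460]) cube([510, 426, 22]);
translate([287, 327, 0]) cube([32, 32, 460]);
translate([765, 327, 0]) cube([32, 32, 460]);
translate([287, 721, 0]) cube([32, 32, 460]);
translate([765, 721, 0]) cube([32, 32, 460]);
translate([287, 725, 482]) cube([510, 28, 456]);


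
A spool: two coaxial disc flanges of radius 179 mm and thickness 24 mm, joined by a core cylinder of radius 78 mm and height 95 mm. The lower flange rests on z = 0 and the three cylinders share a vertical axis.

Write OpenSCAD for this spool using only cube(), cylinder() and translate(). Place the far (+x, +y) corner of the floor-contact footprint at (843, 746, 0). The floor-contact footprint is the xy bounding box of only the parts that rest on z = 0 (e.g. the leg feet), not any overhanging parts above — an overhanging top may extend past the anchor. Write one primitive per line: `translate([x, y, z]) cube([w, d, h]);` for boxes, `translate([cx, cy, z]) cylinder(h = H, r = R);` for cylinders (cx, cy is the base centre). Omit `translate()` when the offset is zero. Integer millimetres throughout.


translate([664, 567, 0]) cylinder(h = 24, r = 179);
translate([664, 567, 24]) cylinder(h = 95, r = 78);
translate([664, 567, 119]) cylinder(h = 24, r = 179);
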